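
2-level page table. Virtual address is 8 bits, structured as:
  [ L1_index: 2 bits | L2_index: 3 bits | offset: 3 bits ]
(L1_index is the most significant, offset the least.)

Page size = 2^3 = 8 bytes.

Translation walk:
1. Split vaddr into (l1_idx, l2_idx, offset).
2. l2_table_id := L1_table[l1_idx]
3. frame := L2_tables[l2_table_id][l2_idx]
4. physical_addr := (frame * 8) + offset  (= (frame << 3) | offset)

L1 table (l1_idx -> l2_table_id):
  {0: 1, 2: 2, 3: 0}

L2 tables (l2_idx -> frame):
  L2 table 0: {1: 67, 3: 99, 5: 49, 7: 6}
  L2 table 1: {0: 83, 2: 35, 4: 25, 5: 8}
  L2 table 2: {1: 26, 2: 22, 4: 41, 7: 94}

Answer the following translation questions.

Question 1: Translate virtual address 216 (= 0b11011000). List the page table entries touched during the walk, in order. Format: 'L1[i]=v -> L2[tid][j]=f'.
vaddr = 216 = 0b11011000
Split: l1_idx=3, l2_idx=3, offset=0

Answer: L1[3]=0 -> L2[0][3]=99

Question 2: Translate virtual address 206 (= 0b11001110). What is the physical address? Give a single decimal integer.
vaddr = 206 = 0b11001110
Split: l1_idx=3, l2_idx=1, offset=6
L1[3] = 0
L2[0][1] = 67
paddr = 67 * 8 + 6 = 542

Answer: 542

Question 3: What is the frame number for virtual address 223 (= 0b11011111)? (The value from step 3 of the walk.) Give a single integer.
vaddr = 223: l1_idx=3, l2_idx=3
L1[3] = 0; L2[0][3] = 99

Answer: 99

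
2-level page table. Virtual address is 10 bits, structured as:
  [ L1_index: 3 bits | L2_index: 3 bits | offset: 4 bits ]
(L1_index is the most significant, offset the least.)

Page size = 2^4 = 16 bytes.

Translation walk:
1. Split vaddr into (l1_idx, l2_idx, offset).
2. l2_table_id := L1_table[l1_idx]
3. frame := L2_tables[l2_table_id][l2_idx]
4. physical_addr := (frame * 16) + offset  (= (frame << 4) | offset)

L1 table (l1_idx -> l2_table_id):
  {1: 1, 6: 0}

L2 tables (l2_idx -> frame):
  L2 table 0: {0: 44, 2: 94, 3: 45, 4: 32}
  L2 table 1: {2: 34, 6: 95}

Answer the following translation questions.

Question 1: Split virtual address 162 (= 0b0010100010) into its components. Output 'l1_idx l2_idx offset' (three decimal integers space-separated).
Answer: 1 2 2

Derivation:
vaddr = 162 = 0b0010100010
  top 3 bits -> l1_idx = 1
  next 3 bits -> l2_idx = 2
  bottom 4 bits -> offset = 2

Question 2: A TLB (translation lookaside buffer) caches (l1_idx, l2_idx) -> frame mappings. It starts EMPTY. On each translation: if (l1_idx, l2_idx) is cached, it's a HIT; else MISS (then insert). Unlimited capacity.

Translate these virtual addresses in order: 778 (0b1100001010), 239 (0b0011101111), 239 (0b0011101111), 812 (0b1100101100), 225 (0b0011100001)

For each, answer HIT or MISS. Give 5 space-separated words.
Answer: MISS MISS HIT MISS HIT

Derivation:
vaddr=778: (6,0) not in TLB -> MISS, insert
vaddr=239: (1,6) not in TLB -> MISS, insert
vaddr=239: (1,6) in TLB -> HIT
vaddr=812: (6,2) not in TLB -> MISS, insert
vaddr=225: (1,6) in TLB -> HIT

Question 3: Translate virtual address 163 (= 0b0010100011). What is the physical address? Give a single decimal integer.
vaddr = 163 = 0b0010100011
Split: l1_idx=1, l2_idx=2, offset=3
L1[1] = 1
L2[1][2] = 34
paddr = 34 * 16 + 3 = 547

Answer: 547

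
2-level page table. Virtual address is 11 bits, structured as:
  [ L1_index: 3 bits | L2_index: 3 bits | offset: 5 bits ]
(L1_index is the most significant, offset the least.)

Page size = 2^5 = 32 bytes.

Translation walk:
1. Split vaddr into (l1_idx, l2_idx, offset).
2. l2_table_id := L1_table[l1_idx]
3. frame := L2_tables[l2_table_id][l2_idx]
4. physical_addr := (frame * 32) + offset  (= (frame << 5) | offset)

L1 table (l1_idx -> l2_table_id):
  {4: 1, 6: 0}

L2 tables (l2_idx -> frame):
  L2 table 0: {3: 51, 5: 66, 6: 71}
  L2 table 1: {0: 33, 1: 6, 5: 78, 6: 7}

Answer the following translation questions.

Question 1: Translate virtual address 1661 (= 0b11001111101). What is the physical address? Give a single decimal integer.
vaddr = 1661 = 0b11001111101
Split: l1_idx=6, l2_idx=3, offset=29
L1[6] = 0
L2[0][3] = 51
paddr = 51 * 32 + 29 = 1661

Answer: 1661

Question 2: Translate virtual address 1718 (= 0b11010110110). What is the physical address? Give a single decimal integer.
Answer: 2134

Derivation:
vaddr = 1718 = 0b11010110110
Split: l1_idx=6, l2_idx=5, offset=22
L1[6] = 0
L2[0][5] = 66
paddr = 66 * 32 + 22 = 2134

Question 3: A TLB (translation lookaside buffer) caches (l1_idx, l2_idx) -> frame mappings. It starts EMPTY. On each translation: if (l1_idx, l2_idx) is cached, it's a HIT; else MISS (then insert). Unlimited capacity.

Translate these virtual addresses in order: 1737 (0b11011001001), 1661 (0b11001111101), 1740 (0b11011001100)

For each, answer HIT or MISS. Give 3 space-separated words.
Answer: MISS MISS HIT

Derivation:
vaddr=1737: (6,6) not in TLB -> MISS, insert
vaddr=1661: (6,3) not in TLB -> MISS, insert
vaddr=1740: (6,6) in TLB -> HIT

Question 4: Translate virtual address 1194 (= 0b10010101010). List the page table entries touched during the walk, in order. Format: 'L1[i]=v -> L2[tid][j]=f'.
Answer: L1[4]=1 -> L2[1][5]=78

Derivation:
vaddr = 1194 = 0b10010101010
Split: l1_idx=4, l2_idx=5, offset=10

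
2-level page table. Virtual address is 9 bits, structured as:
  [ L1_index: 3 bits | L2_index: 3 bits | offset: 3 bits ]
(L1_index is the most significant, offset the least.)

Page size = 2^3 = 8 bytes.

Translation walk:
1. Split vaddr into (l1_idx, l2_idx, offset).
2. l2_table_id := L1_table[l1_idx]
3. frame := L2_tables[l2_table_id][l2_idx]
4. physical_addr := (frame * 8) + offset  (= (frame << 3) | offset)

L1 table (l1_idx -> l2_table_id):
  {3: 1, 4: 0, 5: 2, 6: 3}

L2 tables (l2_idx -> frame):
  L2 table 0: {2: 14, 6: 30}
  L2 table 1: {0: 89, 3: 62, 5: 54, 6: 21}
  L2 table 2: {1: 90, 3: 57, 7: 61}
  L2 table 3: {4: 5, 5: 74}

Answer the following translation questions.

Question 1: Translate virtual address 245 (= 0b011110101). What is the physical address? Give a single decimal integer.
Answer: 173

Derivation:
vaddr = 245 = 0b011110101
Split: l1_idx=3, l2_idx=6, offset=5
L1[3] = 1
L2[1][6] = 21
paddr = 21 * 8 + 5 = 173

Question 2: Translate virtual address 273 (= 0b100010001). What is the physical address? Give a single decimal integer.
Answer: 113

Derivation:
vaddr = 273 = 0b100010001
Split: l1_idx=4, l2_idx=2, offset=1
L1[4] = 0
L2[0][2] = 14
paddr = 14 * 8 + 1 = 113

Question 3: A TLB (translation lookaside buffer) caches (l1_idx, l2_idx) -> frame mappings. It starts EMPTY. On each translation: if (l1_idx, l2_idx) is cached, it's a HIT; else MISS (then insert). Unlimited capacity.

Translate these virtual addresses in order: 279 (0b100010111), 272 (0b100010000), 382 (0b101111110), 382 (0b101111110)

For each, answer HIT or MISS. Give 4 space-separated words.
vaddr=279: (4,2) not in TLB -> MISS, insert
vaddr=272: (4,2) in TLB -> HIT
vaddr=382: (5,7) not in TLB -> MISS, insert
vaddr=382: (5,7) in TLB -> HIT

Answer: MISS HIT MISS HIT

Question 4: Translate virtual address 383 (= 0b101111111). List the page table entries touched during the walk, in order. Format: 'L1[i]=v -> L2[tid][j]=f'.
vaddr = 383 = 0b101111111
Split: l1_idx=5, l2_idx=7, offset=7

Answer: L1[5]=2 -> L2[2][7]=61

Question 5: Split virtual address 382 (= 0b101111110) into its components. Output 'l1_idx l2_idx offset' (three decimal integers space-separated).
vaddr = 382 = 0b101111110
  top 3 bits -> l1_idx = 5
  next 3 bits -> l2_idx = 7
  bottom 3 bits -> offset = 6

Answer: 5 7 6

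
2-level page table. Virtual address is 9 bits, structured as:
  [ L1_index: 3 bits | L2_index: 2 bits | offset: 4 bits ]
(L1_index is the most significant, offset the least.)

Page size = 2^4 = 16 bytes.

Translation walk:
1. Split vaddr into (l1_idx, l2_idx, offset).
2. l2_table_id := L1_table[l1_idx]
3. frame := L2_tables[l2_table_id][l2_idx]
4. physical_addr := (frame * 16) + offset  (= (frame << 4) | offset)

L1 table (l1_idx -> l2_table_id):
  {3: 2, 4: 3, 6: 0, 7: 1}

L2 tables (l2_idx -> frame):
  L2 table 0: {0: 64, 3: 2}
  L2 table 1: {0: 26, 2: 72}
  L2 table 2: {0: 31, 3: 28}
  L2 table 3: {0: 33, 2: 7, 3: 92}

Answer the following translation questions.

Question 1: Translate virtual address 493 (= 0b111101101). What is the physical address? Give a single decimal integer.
vaddr = 493 = 0b111101101
Split: l1_idx=7, l2_idx=2, offset=13
L1[7] = 1
L2[1][2] = 72
paddr = 72 * 16 + 13 = 1165

Answer: 1165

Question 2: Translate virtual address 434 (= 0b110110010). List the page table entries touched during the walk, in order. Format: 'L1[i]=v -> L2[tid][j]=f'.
Answer: L1[6]=0 -> L2[0][3]=2

Derivation:
vaddr = 434 = 0b110110010
Split: l1_idx=6, l2_idx=3, offset=2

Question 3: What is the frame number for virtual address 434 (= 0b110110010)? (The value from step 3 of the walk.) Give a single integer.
Answer: 2

Derivation:
vaddr = 434: l1_idx=6, l2_idx=3
L1[6] = 0; L2[0][3] = 2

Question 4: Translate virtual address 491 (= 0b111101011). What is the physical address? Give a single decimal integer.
Answer: 1163

Derivation:
vaddr = 491 = 0b111101011
Split: l1_idx=7, l2_idx=2, offset=11
L1[7] = 1
L2[1][2] = 72
paddr = 72 * 16 + 11 = 1163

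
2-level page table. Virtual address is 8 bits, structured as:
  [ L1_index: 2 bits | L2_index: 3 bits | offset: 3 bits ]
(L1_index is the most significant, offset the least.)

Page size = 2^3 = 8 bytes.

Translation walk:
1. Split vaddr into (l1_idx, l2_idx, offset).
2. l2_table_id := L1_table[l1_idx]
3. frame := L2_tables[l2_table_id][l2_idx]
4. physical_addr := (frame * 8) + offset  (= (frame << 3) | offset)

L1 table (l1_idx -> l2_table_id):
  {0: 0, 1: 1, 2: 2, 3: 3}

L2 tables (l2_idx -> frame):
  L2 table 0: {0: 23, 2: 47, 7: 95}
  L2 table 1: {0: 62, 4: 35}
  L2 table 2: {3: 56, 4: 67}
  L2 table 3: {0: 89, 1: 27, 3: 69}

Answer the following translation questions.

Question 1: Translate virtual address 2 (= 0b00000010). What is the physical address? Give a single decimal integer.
Answer: 186

Derivation:
vaddr = 2 = 0b00000010
Split: l1_idx=0, l2_idx=0, offset=2
L1[0] = 0
L2[0][0] = 23
paddr = 23 * 8 + 2 = 186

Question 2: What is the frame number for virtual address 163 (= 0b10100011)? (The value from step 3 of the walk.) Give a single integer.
vaddr = 163: l1_idx=2, l2_idx=4
L1[2] = 2; L2[2][4] = 67

Answer: 67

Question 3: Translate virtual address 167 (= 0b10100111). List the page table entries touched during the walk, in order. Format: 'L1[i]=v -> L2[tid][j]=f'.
vaddr = 167 = 0b10100111
Split: l1_idx=2, l2_idx=4, offset=7

Answer: L1[2]=2 -> L2[2][4]=67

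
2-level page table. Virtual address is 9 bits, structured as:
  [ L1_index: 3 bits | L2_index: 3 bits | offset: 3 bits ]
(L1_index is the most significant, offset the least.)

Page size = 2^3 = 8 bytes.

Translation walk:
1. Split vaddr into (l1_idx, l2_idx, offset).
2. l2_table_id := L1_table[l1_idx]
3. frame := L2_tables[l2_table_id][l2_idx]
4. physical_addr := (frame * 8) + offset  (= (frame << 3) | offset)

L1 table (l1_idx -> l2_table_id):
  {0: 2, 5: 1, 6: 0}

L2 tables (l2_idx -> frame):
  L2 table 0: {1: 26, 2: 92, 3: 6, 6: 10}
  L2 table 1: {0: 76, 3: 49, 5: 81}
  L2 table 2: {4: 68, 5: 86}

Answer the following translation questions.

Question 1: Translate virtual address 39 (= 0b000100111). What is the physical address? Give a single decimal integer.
vaddr = 39 = 0b000100111
Split: l1_idx=0, l2_idx=4, offset=7
L1[0] = 2
L2[2][4] = 68
paddr = 68 * 8 + 7 = 551

Answer: 551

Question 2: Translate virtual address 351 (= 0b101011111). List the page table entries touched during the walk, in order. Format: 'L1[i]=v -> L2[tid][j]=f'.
Answer: L1[5]=1 -> L2[1][3]=49

Derivation:
vaddr = 351 = 0b101011111
Split: l1_idx=5, l2_idx=3, offset=7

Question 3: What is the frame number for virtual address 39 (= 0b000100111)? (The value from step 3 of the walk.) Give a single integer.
Answer: 68

Derivation:
vaddr = 39: l1_idx=0, l2_idx=4
L1[0] = 2; L2[2][4] = 68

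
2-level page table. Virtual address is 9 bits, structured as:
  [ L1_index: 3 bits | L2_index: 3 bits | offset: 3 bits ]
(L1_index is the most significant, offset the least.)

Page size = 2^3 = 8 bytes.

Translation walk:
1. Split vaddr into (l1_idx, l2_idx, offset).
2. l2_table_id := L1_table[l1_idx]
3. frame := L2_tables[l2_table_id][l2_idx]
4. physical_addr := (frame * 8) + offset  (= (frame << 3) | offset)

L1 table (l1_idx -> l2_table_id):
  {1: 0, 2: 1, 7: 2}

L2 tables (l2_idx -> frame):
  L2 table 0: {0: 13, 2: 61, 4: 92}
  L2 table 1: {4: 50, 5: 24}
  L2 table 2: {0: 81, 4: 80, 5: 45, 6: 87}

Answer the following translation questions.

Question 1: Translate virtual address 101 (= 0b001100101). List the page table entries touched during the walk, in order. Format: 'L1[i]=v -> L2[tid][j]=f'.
Answer: L1[1]=0 -> L2[0][4]=92

Derivation:
vaddr = 101 = 0b001100101
Split: l1_idx=1, l2_idx=4, offset=5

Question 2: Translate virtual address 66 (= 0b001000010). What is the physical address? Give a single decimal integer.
vaddr = 66 = 0b001000010
Split: l1_idx=1, l2_idx=0, offset=2
L1[1] = 0
L2[0][0] = 13
paddr = 13 * 8 + 2 = 106

Answer: 106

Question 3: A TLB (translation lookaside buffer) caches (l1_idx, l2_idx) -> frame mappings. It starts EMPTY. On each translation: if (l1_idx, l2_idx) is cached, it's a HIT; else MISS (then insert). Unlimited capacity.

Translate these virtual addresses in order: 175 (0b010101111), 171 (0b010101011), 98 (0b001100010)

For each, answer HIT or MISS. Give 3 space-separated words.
Answer: MISS HIT MISS

Derivation:
vaddr=175: (2,5) not in TLB -> MISS, insert
vaddr=171: (2,5) in TLB -> HIT
vaddr=98: (1,4) not in TLB -> MISS, insert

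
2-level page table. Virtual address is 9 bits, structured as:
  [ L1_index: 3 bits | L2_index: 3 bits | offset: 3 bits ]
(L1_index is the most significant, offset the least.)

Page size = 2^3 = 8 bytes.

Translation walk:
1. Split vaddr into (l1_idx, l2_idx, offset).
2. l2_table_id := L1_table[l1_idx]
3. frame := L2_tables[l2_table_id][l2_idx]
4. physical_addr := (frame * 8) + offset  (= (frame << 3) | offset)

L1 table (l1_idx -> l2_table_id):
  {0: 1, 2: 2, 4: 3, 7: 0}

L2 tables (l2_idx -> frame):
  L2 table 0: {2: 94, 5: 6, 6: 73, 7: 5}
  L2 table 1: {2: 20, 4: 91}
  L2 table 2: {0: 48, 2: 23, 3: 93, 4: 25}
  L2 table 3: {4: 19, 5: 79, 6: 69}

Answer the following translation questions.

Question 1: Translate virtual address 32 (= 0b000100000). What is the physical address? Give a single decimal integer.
vaddr = 32 = 0b000100000
Split: l1_idx=0, l2_idx=4, offset=0
L1[0] = 1
L2[1][4] = 91
paddr = 91 * 8 + 0 = 728

Answer: 728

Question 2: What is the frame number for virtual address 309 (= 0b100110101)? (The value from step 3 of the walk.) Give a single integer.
Answer: 69

Derivation:
vaddr = 309: l1_idx=4, l2_idx=6
L1[4] = 3; L2[3][6] = 69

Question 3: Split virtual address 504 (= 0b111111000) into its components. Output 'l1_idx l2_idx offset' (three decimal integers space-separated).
Answer: 7 7 0

Derivation:
vaddr = 504 = 0b111111000
  top 3 bits -> l1_idx = 7
  next 3 bits -> l2_idx = 7
  bottom 3 bits -> offset = 0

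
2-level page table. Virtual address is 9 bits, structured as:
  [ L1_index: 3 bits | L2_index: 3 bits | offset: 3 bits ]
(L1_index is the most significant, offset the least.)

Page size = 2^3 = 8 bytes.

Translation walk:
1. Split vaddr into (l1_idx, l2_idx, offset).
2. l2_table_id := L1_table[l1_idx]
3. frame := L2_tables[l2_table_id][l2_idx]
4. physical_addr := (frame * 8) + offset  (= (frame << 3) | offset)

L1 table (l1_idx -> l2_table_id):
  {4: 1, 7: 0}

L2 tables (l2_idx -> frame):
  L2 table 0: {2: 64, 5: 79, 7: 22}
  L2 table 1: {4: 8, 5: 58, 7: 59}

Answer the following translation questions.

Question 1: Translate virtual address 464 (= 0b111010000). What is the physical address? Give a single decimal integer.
vaddr = 464 = 0b111010000
Split: l1_idx=7, l2_idx=2, offset=0
L1[7] = 0
L2[0][2] = 64
paddr = 64 * 8 + 0 = 512

Answer: 512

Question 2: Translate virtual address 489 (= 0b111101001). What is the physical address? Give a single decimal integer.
vaddr = 489 = 0b111101001
Split: l1_idx=7, l2_idx=5, offset=1
L1[7] = 0
L2[0][5] = 79
paddr = 79 * 8 + 1 = 633

Answer: 633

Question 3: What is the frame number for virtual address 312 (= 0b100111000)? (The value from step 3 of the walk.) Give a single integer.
vaddr = 312: l1_idx=4, l2_idx=7
L1[4] = 1; L2[1][7] = 59

Answer: 59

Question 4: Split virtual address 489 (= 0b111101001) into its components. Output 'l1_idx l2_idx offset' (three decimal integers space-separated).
Answer: 7 5 1

Derivation:
vaddr = 489 = 0b111101001
  top 3 bits -> l1_idx = 7
  next 3 bits -> l2_idx = 5
  bottom 3 bits -> offset = 1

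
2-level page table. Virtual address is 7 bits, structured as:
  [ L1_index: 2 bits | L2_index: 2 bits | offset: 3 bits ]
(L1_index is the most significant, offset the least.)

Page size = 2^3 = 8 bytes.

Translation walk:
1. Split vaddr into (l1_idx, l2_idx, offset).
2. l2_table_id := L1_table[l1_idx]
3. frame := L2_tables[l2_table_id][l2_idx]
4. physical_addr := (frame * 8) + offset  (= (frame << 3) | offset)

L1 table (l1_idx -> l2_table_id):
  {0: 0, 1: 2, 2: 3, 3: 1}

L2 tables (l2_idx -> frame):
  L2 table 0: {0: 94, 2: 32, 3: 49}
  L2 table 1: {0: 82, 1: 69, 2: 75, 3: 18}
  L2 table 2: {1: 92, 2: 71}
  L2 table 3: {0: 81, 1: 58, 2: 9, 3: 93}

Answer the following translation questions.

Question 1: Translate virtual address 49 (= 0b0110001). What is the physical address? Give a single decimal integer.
vaddr = 49 = 0b0110001
Split: l1_idx=1, l2_idx=2, offset=1
L1[1] = 2
L2[2][2] = 71
paddr = 71 * 8 + 1 = 569

Answer: 569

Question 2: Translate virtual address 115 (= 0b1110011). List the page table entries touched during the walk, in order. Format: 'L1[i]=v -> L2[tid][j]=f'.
Answer: L1[3]=1 -> L2[1][2]=75

Derivation:
vaddr = 115 = 0b1110011
Split: l1_idx=3, l2_idx=2, offset=3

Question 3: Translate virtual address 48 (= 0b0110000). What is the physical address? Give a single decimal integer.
vaddr = 48 = 0b0110000
Split: l1_idx=1, l2_idx=2, offset=0
L1[1] = 2
L2[2][2] = 71
paddr = 71 * 8 + 0 = 568

Answer: 568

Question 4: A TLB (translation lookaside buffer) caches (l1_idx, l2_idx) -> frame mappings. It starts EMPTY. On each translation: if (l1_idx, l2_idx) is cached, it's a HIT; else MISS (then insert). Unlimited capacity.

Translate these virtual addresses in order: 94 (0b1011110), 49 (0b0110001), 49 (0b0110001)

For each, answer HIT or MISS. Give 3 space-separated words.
vaddr=94: (2,3) not in TLB -> MISS, insert
vaddr=49: (1,2) not in TLB -> MISS, insert
vaddr=49: (1,2) in TLB -> HIT

Answer: MISS MISS HIT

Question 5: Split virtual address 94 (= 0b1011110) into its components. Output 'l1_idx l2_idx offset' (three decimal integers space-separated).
Answer: 2 3 6

Derivation:
vaddr = 94 = 0b1011110
  top 2 bits -> l1_idx = 2
  next 2 bits -> l2_idx = 3
  bottom 3 bits -> offset = 6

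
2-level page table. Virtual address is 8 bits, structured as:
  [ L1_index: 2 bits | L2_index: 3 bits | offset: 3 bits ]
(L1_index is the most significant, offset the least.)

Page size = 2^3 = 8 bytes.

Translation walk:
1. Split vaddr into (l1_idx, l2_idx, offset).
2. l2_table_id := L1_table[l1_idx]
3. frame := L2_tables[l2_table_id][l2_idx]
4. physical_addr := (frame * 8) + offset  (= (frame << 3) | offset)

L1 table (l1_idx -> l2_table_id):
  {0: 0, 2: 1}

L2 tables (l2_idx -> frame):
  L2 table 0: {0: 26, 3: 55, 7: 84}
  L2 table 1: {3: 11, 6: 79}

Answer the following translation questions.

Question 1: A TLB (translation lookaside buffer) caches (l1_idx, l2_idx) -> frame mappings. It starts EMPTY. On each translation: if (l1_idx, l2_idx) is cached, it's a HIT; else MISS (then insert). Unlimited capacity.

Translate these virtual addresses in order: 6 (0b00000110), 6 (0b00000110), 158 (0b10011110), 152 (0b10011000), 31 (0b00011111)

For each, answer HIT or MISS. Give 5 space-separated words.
vaddr=6: (0,0) not in TLB -> MISS, insert
vaddr=6: (0,0) in TLB -> HIT
vaddr=158: (2,3) not in TLB -> MISS, insert
vaddr=152: (2,3) in TLB -> HIT
vaddr=31: (0,3) not in TLB -> MISS, insert

Answer: MISS HIT MISS HIT MISS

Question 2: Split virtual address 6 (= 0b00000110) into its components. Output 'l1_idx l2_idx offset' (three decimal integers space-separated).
Answer: 0 0 6

Derivation:
vaddr = 6 = 0b00000110
  top 2 bits -> l1_idx = 0
  next 3 bits -> l2_idx = 0
  bottom 3 bits -> offset = 6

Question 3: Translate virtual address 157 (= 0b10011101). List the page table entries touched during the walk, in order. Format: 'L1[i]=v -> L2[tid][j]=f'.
Answer: L1[2]=1 -> L2[1][3]=11

Derivation:
vaddr = 157 = 0b10011101
Split: l1_idx=2, l2_idx=3, offset=5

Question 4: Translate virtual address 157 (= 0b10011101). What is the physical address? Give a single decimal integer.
vaddr = 157 = 0b10011101
Split: l1_idx=2, l2_idx=3, offset=5
L1[2] = 1
L2[1][3] = 11
paddr = 11 * 8 + 5 = 93

Answer: 93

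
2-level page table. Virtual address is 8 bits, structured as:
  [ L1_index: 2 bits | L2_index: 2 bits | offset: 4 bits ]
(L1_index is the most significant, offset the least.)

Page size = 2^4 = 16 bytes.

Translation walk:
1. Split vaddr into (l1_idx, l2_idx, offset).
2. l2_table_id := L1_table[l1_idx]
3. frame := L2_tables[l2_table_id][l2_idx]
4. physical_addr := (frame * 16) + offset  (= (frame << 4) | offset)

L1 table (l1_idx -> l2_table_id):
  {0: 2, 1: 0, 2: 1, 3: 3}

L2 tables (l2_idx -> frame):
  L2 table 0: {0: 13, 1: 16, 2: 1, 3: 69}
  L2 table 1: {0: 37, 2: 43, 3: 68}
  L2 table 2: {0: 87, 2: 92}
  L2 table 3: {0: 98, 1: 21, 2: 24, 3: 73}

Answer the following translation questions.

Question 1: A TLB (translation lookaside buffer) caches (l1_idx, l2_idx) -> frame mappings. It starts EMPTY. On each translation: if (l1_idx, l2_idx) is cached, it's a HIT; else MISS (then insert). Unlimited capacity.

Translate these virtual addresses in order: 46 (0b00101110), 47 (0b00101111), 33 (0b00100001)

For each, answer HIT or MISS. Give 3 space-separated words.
vaddr=46: (0,2) not in TLB -> MISS, insert
vaddr=47: (0,2) in TLB -> HIT
vaddr=33: (0,2) in TLB -> HIT

Answer: MISS HIT HIT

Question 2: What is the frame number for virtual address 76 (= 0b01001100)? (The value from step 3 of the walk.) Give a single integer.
Answer: 13

Derivation:
vaddr = 76: l1_idx=1, l2_idx=0
L1[1] = 0; L2[0][0] = 13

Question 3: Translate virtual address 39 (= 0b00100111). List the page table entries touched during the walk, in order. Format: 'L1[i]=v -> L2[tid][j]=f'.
Answer: L1[0]=2 -> L2[2][2]=92

Derivation:
vaddr = 39 = 0b00100111
Split: l1_idx=0, l2_idx=2, offset=7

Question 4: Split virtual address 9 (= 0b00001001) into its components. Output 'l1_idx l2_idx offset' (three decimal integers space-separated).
Answer: 0 0 9

Derivation:
vaddr = 9 = 0b00001001
  top 2 bits -> l1_idx = 0
  next 2 bits -> l2_idx = 0
  bottom 4 bits -> offset = 9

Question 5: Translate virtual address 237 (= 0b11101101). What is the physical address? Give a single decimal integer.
Answer: 397

Derivation:
vaddr = 237 = 0b11101101
Split: l1_idx=3, l2_idx=2, offset=13
L1[3] = 3
L2[3][2] = 24
paddr = 24 * 16 + 13 = 397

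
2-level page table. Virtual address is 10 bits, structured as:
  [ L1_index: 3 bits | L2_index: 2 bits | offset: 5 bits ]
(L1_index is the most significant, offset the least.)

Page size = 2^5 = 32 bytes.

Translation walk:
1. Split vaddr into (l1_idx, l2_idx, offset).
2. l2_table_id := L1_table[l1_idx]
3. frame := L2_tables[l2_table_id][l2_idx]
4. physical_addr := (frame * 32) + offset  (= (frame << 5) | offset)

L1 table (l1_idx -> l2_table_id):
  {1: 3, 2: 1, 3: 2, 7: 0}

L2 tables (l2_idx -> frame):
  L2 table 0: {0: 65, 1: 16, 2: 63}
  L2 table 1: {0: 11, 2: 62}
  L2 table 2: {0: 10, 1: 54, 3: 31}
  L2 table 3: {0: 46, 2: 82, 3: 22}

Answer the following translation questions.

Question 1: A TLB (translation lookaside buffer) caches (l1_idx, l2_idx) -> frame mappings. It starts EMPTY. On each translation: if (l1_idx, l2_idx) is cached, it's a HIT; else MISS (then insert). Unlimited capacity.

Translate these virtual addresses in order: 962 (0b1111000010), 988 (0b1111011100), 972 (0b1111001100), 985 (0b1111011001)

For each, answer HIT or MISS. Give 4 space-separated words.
vaddr=962: (7,2) not in TLB -> MISS, insert
vaddr=988: (7,2) in TLB -> HIT
vaddr=972: (7,2) in TLB -> HIT
vaddr=985: (7,2) in TLB -> HIT

Answer: MISS HIT HIT HIT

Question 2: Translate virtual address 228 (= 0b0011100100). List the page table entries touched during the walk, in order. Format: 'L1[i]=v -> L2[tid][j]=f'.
vaddr = 228 = 0b0011100100
Split: l1_idx=1, l2_idx=3, offset=4

Answer: L1[1]=3 -> L2[3][3]=22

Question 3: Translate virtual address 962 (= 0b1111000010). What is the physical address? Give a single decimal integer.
Answer: 2018

Derivation:
vaddr = 962 = 0b1111000010
Split: l1_idx=7, l2_idx=2, offset=2
L1[7] = 0
L2[0][2] = 63
paddr = 63 * 32 + 2 = 2018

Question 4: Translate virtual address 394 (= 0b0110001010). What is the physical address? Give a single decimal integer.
vaddr = 394 = 0b0110001010
Split: l1_idx=3, l2_idx=0, offset=10
L1[3] = 2
L2[2][0] = 10
paddr = 10 * 32 + 10 = 330

Answer: 330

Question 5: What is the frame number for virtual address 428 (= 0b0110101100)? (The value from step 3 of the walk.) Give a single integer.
vaddr = 428: l1_idx=3, l2_idx=1
L1[3] = 2; L2[2][1] = 54

Answer: 54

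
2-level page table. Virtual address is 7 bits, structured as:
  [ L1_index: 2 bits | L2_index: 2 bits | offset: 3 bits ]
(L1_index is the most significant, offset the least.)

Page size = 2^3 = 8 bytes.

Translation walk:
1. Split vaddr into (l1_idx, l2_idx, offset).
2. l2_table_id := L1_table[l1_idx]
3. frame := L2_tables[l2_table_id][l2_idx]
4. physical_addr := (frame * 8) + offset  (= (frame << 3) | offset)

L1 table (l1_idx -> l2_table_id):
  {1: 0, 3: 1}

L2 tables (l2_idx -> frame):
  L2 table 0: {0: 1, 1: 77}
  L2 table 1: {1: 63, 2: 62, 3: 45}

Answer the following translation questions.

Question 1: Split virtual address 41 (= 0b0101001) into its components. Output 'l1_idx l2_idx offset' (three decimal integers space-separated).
Answer: 1 1 1

Derivation:
vaddr = 41 = 0b0101001
  top 2 bits -> l1_idx = 1
  next 2 bits -> l2_idx = 1
  bottom 3 bits -> offset = 1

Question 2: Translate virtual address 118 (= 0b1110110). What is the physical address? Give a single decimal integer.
vaddr = 118 = 0b1110110
Split: l1_idx=3, l2_idx=2, offset=6
L1[3] = 1
L2[1][2] = 62
paddr = 62 * 8 + 6 = 502

Answer: 502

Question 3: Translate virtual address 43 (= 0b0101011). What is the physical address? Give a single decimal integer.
vaddr = 43 = 0b0101011
Split: l1_idx=1, l2_idx=1, offset=3
L1[1] = 0
L2[0][1] = 77
paddr = 77 * 8 + 3 = 619

Answer: 619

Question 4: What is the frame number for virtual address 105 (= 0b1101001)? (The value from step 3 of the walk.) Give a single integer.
Answer: 63

Derivation:
vaddr = 105: l1_idx=3, l2_idx=1
L1[3] = 1; L2[1][1] = 63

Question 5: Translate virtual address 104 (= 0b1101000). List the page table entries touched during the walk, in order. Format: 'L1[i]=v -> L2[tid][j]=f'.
vaddr = 104 = 0b1101000
Split: l1_idx=3, l2_idx=1, offset=0

Answer: L1[3]=1 -> L2[1][1]=63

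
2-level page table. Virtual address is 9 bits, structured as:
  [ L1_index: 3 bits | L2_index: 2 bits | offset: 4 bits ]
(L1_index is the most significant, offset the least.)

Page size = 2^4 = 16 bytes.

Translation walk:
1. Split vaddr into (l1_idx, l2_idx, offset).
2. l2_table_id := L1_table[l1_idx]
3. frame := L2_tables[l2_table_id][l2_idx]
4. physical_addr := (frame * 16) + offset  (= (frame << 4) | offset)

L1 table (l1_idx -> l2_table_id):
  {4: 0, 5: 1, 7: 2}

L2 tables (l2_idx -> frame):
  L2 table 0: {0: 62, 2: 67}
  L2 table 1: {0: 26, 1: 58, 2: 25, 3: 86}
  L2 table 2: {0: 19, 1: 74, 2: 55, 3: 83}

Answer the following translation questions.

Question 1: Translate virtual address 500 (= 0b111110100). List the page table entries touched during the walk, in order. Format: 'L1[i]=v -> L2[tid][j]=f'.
vaddr = 500 = 0b111110100
Split: l1_idx=7, l2_idx=3, offset=4

Answer: L1[7]=2 -> L2[2][3]=83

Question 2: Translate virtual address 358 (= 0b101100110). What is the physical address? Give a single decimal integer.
vaddr = 358 = 0b101100110
Split: l1_idx=5, l2_idx=2, offset=6
L1[5] = 1
L2[1][2] = 25
paddr = 25 * 16 + 6 = 406

Answer: 406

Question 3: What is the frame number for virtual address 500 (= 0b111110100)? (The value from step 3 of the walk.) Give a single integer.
vaddr = 500: l1_idx=7, l2_idx=3
L1[7] = 2; L2[2][3] = 83

Answer: 83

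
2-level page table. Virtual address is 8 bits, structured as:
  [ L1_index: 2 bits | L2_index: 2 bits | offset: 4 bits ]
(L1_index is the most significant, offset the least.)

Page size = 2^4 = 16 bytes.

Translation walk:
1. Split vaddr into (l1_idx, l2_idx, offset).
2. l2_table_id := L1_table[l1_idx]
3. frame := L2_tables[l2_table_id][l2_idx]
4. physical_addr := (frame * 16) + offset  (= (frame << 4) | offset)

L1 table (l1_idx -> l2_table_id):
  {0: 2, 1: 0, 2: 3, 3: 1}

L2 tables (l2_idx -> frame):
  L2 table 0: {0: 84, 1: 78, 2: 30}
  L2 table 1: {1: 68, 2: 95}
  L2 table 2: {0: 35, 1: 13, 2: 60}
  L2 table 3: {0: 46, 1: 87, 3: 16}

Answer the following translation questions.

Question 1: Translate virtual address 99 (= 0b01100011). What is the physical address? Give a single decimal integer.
vaddr = 99 = 0b01100011
Split: l1_idx=1, l2_idx=2, offset=3
L1[1] = 0
L2[0][2] = 30
paddr = 30 * 16 + 3 = 483

Answer: 483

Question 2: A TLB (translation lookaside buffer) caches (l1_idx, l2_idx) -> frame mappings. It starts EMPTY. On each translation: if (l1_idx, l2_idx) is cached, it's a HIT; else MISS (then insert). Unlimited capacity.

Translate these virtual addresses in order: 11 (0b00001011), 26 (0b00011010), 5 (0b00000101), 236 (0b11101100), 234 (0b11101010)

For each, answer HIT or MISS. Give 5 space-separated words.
Answer: MISS MISS HIT MISS HIT

Derivation:
vaddr=11: (0,0) not in TLB -> MISS, insert
vaddr=26: (0,1) not in TLB -> MISS, insert
vaddr=5: (0,0) in TLB -> HIT
vaddr=236: (3,2) not in TLB -> MISS, insert
vaddr=234: (3,2) in TLB -> HIT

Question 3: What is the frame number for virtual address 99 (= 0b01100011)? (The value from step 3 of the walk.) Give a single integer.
Answer: 30

Derivation:
vaddr = 99: l1_idx=1, l2_idx=2
L1[1] = 0; L2[0][2] = 30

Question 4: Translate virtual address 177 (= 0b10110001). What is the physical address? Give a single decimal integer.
vaddr = 177 = 0b10110001
Split: l1_idx=2, l2_idx=3, offset=1
L1[2] = 3
L2[3][3] = 16
paddr = 16 * 16 + 1 = 257

Answer: 257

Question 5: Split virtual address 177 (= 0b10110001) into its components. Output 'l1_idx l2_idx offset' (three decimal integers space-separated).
Answer: 2 3 1

Derivation:
vaddr = 177 = 0b10110001
  top 2 bits -> l1_idx = 2
  next 2 bits -> l2_idx = 3
  bottom 4 bits -> offset = 1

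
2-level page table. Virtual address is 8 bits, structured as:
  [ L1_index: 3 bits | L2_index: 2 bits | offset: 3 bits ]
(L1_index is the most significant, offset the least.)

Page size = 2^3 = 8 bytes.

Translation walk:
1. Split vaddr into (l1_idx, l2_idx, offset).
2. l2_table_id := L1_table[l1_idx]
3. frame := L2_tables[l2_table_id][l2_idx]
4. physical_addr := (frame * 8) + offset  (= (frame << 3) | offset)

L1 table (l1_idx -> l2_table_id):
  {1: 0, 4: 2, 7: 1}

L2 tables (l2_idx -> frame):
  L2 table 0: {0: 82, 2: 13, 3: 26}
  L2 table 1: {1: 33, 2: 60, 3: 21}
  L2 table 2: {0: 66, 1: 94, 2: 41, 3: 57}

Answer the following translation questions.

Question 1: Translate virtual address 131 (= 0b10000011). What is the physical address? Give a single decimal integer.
Answer: 531

Derivation:
vaddr = 131 = 0b10000011
Split: l1_idx=4, l2_idx=0, offset=3
L1[4] = 2
L2[2][0] = 66
paddr = 66 * 8 + 3 = 531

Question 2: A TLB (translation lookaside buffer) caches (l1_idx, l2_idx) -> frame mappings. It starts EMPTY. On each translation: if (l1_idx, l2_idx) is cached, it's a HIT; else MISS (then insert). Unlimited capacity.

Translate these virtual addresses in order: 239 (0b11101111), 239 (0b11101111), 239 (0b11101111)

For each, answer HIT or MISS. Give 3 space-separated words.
vaddr=239: (7,1) not in TLB -> MISS, insert
vaddr=239: (7,1) in TLB -> HIT
vaddr=239: (7,1) in TLB -> HIT

Answer: MISS HIT HIT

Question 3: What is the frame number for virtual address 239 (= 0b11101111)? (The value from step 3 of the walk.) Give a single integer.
Answer: 33

Derivation:
vaddr = 239: l1_idx=7, l2_idx=1
L1[7] = 1; L2[1][1] = 33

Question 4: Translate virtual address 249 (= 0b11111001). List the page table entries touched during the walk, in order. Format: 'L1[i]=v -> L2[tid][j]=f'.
Answer: L1[7]=1 -> L2[1][3]=21

Derivation:
vaddr = 249 = 0b11111001
Split: l1_idx=7, l2_idx=3, offset=1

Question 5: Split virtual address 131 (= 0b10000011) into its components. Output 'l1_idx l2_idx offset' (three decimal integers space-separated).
Answer: 4 0 3

Derivation:
vaddr = 131 = 0b10000011
  top 3 bits -> l1_idx = 4
  next 2 bits -> l2_idx = 0
  bottom 3 bits -> offset = 3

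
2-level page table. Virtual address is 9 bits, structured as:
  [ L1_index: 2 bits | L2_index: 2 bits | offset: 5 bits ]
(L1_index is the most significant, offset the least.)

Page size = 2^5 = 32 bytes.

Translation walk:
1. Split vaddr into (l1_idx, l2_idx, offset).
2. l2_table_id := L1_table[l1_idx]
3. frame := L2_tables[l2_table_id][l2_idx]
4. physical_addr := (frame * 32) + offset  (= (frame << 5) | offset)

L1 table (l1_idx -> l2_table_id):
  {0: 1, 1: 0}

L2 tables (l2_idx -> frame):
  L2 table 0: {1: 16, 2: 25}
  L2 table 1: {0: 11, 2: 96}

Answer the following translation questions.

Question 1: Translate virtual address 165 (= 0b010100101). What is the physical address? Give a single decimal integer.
Answer: 517

Derivation:
vaddr = 165 = 0b010100101
Split: l1_idx=1, l2_idx=1, offset=5
L1[1] = 0
L2[0][1] = 16
paddr = 16 * 32 + 5 = 517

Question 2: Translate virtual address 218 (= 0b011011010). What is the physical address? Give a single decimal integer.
Answer: 826

Derivation:
vaddr = 218 = 0b011011010
Split: l1_idx=1, l2_idx=2, offset=26
L1[1] = 0
L2[0][2] = 25
paddr = 25 * 32 + 26 = 826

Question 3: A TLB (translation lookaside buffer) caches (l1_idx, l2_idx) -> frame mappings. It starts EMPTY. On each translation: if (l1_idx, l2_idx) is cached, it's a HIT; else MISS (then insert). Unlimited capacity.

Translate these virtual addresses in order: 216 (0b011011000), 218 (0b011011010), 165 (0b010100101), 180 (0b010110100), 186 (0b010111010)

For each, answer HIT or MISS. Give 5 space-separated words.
vaddr=216: (1,2) not in TLB -> MISS, insert
vaddr=218: (1,2) in TLB -> HIT
vaddr=165: (1,1) not in TLB -> MISS, insert
vaddr=180: (1,1) in TLB -> HIT
vaddr=186: (1,1) in TLB -> HIT

Answer: MISS HIT MISS HIT HIT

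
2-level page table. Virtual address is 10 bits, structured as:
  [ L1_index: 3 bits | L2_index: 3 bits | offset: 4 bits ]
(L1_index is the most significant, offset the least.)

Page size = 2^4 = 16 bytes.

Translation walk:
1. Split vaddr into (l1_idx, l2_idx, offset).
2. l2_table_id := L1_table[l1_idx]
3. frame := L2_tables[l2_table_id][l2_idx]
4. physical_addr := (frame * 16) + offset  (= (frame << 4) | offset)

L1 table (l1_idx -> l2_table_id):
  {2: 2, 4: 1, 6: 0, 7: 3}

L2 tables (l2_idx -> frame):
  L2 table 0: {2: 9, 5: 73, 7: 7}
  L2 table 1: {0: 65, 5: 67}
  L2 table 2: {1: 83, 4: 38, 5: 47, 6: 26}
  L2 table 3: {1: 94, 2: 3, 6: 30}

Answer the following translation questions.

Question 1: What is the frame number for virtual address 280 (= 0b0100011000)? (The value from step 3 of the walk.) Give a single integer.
vaddr = 280: l1_idx=2, l2_idx=1
L1[2] = 2; L2[2][1] = 83

Answer: 83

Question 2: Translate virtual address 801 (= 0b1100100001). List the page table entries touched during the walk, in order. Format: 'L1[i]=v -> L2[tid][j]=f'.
Answer: L1[6]=0 -> L2[0][2]=9

Derivation:
vaddr = 801 = 0b1100100001
Split: l1_idx=6, l2_idx=2, offset=1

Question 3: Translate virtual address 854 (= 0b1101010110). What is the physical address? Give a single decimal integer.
vaddr = 854 = 0b1101010110
Split: l1_idx=6, l2_idx=5, offset=6
L1[6] = 0
L2[0][5] = 73
paddr = 73 * 16 + 6 = 1174

Answer: 1174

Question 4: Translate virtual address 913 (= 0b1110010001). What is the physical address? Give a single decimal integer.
vaddr = 913 = 0b1110010001
Split: l1_idx=7, l2_idx=1, offset=1
L1[7] = 3
L2[3][1] = 94
paddr = 94 * 16 + 1 = 1505

Answer: 1505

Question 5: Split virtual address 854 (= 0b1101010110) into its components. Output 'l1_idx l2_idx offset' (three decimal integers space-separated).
vaddr = 854 = 0b1101010110
  top 3 bits -> l1_idx = 6
  next 3 bits -> l2_idx = 5
  bottom 4 bits -> offset = 6

Answer: 6 5 6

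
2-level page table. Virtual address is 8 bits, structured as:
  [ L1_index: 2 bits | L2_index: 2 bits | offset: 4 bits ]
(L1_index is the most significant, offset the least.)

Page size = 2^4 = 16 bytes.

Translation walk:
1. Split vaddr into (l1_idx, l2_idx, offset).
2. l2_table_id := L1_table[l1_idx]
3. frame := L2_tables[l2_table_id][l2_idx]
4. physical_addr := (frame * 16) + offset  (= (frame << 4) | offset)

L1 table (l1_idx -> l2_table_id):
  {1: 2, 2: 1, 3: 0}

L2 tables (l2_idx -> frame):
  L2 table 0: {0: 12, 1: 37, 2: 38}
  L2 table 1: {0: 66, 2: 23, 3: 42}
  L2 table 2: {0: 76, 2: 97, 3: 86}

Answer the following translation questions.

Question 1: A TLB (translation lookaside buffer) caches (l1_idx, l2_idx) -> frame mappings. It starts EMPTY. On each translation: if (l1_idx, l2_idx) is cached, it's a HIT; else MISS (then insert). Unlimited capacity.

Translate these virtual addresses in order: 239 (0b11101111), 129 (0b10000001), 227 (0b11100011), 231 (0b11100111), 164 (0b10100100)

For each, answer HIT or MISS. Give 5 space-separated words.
vaddr=239: (3,2) not in TLB -> MISS, insert
vaddr=129: (2,0) not in TLB -> MISS, insert
vaddr=227: (3,2) in TLB -> HIT
vaddr=231: (3,2) in TLB -> HIT
vaddr=164: (2,2) not in TLB -> MISS, insert

Answer: MISS MISS HIT HIT MISS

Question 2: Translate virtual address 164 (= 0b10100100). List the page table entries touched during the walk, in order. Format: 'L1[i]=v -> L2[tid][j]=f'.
vaddr = 164 = 0b10100100
Split: l1_idx=2, l2_idx=2, offset=4

Answer: L1[2]=1 -> L2[1][2]=23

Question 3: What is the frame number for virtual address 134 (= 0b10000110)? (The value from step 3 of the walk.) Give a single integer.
vaddr = 134: l1_idx=2, l2_idx=0
L1[2] = 1; L2[1][0] = 66

Answer: 66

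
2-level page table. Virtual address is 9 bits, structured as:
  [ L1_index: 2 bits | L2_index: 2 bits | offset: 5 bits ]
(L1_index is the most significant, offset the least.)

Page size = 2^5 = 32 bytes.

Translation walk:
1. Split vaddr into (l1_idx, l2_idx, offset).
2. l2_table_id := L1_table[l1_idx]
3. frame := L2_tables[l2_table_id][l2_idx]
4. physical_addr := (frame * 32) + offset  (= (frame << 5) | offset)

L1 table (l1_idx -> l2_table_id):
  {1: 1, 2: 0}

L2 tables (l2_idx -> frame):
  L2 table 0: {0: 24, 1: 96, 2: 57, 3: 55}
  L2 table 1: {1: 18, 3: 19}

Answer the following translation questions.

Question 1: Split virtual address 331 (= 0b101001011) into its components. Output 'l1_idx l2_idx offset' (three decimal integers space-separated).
vaddr = 331 = 0b101001011
  top 2 bits -> l1_idx = 2
  next 2 bits -> l2_idx = 2
  bottom 5 bits -> offset = 11

Answer: 2 2 11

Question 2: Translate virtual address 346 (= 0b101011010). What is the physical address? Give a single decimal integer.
Answer: 1850

Derivation:
vaddr = 346 = 0b101011010
Split: l1_idx=2, l2_idx=2, offset=26
L1[2] = 0
L2[0][2] = 57
paddr = 57 * 32 + 26 = 1850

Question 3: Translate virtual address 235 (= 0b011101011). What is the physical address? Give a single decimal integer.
Answer: 619

Derivation:
vaddr = 235 = 0b011101011
Split: l1_idx=1, l2_idx=3, offset=11
L1[1] = 1
L2[1][3] = 19
paddr = 19 * 32 + 11 = 619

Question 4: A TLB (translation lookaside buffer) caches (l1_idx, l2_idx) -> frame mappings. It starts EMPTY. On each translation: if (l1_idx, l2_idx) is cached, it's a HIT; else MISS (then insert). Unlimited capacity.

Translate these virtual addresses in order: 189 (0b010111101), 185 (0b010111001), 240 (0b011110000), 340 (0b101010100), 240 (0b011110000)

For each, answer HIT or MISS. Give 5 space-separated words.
vaddr=189: (1,1) not in TLB -> MISS, insert
vaddr=185: (1,1) in TLB -> HIT
vaddr=240: (1,3) not in TLB -> MISS, insert
vaddr=340: (2,2) not in TLB -> MISS, insert
vaddr=240: (1,3) in TLB -> HIT

Answer: MISS HIT MISS MISS HIT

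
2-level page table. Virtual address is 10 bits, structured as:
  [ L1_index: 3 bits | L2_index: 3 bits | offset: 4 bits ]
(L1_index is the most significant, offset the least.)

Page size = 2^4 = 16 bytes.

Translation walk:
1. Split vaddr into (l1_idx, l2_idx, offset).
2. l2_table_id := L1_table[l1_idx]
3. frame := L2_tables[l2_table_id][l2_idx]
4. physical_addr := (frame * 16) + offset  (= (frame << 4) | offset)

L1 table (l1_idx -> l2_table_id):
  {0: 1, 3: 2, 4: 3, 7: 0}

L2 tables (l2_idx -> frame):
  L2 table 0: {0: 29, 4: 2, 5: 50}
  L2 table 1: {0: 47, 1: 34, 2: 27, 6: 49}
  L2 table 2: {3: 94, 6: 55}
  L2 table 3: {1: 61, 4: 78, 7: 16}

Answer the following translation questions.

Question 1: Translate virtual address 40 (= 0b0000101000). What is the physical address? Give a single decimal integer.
Answer: 440

Derivation:
vaddr = 40 = 0b0000101000
Split: l1_idx=0, l2_idx=2, offset=8
L1[0] = 1
L2[1][2] = 27
paddr = 27 * 16 + 8 = 440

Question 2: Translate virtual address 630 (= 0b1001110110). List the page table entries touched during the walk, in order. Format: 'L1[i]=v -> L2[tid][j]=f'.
Answer: L1[4]=3 -> L2[3][7]=16

Derivation:
vaddr = 630 = 0b1001110110
Split: l1_idx=4, l2_idx=7, offset=6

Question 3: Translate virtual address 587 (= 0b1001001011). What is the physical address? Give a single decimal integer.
Answer: 1259

Derivation:
vaddr = 587 = 0b1001001011
Split: l1_idx=4, l2_idx=4, offset=11
L1[4] = 3
L2[3][4] = 78
paddr = 78 * 16 + 11 = 1259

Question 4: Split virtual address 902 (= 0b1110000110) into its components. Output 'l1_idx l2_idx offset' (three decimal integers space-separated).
vaddr = 902 = 0b1110000110
  top 3 bits -> l1_idx = 7
  next 3 bits -> l2_idx = 0
  bottom 4 bits -> offset = 6

Answer: 7 0 6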